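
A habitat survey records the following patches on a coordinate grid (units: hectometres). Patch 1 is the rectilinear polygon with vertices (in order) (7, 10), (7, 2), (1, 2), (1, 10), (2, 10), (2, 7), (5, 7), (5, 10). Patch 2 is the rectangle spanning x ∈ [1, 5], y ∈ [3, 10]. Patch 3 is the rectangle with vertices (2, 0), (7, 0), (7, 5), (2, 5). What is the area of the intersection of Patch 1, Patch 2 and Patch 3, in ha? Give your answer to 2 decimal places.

6.00

The intersection is the polygon with vertices (5,3), (2,3), (2,5), (5,5).
By the shoelace formula its area is 6.00.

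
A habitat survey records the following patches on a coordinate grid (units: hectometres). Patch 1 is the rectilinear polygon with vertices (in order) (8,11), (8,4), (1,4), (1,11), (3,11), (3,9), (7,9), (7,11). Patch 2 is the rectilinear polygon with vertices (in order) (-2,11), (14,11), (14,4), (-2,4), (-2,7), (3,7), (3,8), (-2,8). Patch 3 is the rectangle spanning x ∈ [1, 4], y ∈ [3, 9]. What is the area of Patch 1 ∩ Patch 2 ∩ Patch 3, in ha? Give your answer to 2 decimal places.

13.00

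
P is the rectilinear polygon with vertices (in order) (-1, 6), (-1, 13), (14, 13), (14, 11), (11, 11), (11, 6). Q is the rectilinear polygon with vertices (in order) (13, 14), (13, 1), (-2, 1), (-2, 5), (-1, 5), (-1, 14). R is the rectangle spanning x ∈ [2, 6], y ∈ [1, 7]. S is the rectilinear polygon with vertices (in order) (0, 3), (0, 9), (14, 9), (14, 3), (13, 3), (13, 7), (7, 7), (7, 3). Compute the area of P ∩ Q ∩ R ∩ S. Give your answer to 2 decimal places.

4.00

The intersection is the polygon with vertices (2,7), (6,7), (6,6), (2,6).
By the shoelace formula its area is 4.00.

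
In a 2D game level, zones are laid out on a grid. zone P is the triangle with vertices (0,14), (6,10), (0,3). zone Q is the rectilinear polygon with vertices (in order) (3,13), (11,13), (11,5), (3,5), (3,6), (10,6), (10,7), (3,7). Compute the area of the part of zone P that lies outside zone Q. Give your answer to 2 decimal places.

24.86

|zone P| = 33, |zone P∩zone Q| = 8.1429.
|zone P ∖ zone Q| = |zone P| − |zone P∩zone Q| = 33 − 8.1429 = 24.86.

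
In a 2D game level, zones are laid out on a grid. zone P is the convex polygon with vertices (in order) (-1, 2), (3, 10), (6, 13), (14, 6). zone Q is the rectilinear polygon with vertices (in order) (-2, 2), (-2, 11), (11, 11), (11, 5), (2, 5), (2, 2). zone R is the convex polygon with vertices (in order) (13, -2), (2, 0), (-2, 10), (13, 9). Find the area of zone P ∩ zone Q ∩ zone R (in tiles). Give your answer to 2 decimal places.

44.63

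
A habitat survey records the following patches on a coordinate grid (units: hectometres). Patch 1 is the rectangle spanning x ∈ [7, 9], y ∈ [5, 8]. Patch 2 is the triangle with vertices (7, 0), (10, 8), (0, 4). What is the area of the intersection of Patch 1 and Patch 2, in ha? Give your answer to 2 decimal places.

The intersection is the polygon with vertices (9,5.333), (8.875,5), (7,5), (7,6.8), (9,7.6).
By the shoelace formula its area is 4.38.

4.38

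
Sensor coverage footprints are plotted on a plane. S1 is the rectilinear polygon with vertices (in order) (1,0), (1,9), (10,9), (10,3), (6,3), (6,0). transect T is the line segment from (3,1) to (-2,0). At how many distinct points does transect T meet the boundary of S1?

The segment meets the boundary at (1,0.6).

1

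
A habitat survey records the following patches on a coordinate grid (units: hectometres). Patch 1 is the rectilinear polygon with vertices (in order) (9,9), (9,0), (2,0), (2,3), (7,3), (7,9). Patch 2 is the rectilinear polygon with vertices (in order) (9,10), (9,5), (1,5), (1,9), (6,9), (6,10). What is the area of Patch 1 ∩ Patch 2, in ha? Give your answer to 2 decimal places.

The intersection is the polygon with vertices (9,5), (7,5), (7,9), (9,9).
By the shoelace formula its area is 8.00.

8.00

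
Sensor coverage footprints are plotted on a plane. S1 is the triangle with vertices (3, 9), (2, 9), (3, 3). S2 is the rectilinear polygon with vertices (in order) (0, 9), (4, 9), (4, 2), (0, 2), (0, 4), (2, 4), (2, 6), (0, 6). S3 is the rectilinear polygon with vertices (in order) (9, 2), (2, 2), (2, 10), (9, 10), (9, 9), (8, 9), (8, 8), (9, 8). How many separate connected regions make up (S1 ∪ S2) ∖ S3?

(S1 ∪ S2) ∖ S3 splits into 2 disjoint pieces (area 4, area 6).

2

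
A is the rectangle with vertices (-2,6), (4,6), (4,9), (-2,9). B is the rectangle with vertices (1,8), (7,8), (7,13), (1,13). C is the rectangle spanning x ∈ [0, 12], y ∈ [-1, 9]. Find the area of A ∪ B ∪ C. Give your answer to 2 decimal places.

150.00

By inclusion–exclusion:
Individual areas: |A| = 18, |B| = 30, |C| = 120.
|A∩B|: x∈[1,4], y∈[8,9] → 3·1 = 3.
|A∩C|: x∈[0,4], y∈[6,9] → 4·3 = 12.
|B∩C|: x∈[1,7], y∈[8,9] → 6·1 = 6.
|A∩B∩C| = 3.
|A ∪ B ∪ C| = 168 − 21 + 3 = 150.00.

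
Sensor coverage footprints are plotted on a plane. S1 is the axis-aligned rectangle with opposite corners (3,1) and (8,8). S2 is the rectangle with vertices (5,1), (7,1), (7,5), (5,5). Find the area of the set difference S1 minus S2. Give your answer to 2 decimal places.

|S1∩S2|: x∈[5,7], y∈[1,5] → 2·4 = 8.
|S1| = 35.
|S1 ∖ S2| = |S1| − |S1∩S2| = 35 − 8 = 27.00.

27.00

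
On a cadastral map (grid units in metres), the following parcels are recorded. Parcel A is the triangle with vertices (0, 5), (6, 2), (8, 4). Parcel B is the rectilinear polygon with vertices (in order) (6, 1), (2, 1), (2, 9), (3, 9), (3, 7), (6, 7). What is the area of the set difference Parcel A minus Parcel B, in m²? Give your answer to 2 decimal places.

3.00

|Parcel A| = 9, |Parcel A∩Parcel B| = 6.
|Parcel A ∖ Parcel B| = |Parcel A| − |Parcel A∩Parcel B| = 9 − 6 = 3.00.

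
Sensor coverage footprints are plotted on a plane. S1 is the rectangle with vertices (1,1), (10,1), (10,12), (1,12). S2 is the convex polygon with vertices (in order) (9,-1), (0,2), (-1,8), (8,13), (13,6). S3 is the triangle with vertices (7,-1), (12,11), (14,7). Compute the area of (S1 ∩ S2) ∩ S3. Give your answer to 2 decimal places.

The region (S1 ∩ S2) ∩ S3 is the polygon with vertices (7.833,1), (10,6.2), (10,2.429), (8.75,1).
By the shoelace formula its area is 4.74.

4.74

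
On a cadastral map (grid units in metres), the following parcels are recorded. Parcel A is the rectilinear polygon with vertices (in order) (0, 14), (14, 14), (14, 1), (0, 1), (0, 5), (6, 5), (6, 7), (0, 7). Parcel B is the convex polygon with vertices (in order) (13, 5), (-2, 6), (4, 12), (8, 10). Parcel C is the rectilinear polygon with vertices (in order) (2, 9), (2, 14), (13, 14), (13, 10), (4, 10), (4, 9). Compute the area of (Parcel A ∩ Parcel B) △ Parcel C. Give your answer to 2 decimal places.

|Parcel A ∩ Parcel B| = 42.8667.
|(Parcel A ∩ Parcel B) ∩ Parcel C| = 8.
|(Parcel A ∩ Parcel B) △ Parcel C| = 42.8667 + 46 − 16 = 72.87.

72.87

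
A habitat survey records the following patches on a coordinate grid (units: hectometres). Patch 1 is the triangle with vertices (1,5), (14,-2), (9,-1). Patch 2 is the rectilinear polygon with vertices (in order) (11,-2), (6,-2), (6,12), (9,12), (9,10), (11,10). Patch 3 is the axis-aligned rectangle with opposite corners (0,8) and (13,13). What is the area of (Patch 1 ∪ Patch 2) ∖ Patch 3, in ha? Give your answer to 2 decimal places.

|Patch 1 ∪ Patch 2| = 70.1673.
|(Patch 1 ∪ Patch 2) ∩ Patch 3| = 16.
|(Patch 1 ∪ Patch 2) ∖ Patch 3| = 70.1673 − 16 = 54.17.

54.17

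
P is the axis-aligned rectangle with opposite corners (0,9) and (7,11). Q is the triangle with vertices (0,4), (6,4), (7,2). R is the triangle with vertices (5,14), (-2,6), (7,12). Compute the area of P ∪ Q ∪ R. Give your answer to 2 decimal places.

By inclusion–exclusion:
Individual areas: |P| = 14, |Q| = 6, |R| = 15.
|P∩Q| = 0.
|P∩R| = 5.
|Q∩R| = 0.
|P∩Q∩R| = 0.
|P ∪ Q ∪ R| = 35 − 5 + 0 = 30.00.

30.00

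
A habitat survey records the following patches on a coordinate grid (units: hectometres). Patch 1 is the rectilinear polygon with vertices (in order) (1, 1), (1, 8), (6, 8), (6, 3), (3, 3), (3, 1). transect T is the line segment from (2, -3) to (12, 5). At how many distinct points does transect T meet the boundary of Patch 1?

The segment lies entirely outside Patch 1 and never meets its boundary.

0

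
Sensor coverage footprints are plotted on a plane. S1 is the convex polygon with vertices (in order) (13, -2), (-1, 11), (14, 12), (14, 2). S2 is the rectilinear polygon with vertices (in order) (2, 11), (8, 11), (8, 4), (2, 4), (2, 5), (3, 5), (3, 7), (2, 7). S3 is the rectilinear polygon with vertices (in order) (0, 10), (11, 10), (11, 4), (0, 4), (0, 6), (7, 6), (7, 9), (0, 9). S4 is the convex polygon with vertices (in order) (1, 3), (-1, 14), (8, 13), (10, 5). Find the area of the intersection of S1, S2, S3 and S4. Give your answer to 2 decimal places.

13.48

The intersection is the polygon with vertices (8,10), (8,4.556), (6.338,4.186), (4.385,6), (7,6), (7,9), (2,9), (2,10).
By the shoelace formula its area is 13.48.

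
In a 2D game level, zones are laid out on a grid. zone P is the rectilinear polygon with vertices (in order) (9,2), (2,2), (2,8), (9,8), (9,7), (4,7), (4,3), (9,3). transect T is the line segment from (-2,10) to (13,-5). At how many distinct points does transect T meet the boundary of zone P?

The segment meets the boundary at (6,2), (5,3), (4,4), (2,6).

4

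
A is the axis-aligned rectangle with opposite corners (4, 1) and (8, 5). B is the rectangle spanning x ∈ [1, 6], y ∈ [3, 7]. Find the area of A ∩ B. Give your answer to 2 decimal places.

4.00

|A∩B|: x∈[4,6], y∈[3,5] → 2·2 = 4.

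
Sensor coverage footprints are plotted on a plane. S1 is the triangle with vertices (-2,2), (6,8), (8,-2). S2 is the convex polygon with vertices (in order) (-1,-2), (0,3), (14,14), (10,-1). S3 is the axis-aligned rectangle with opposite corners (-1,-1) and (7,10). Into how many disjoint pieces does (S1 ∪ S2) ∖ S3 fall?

2

(S1 ∪ S2) ∖ S3 splits into 2 disjoint pieces (area 61.7661, area 0.575).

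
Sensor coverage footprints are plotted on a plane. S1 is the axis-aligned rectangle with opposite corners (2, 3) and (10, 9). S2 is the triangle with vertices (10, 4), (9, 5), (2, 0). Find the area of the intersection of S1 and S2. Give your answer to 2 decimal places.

3.30

The intersection is the polygon with vertices (6.2,3), (9,5), (10,4), (8,3).
By the shoelace formula its area is 3.30.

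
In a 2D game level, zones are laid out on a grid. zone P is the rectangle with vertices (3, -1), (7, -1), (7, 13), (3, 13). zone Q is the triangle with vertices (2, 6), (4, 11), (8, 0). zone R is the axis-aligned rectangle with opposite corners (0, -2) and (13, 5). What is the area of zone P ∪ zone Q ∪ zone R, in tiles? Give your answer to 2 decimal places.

124.75

By inclusion–exclusion:
Individual areas: |zone P| = 56, |zone Q| = 21, |zone R| = 91.
|zone P∩zone Q| = 18.375.
|zone P∩zone R|: x∈[3,7], y∈[-1,5] → 4·6 = 24.
|zone Q∩zone R| = 7.9545.
|zone P∩zone Q∩zone R| = 7.0795.
|zone P ∪ zone Q ∪ zone R| = 168 − 50.3295 + 7.0795 = 124.75.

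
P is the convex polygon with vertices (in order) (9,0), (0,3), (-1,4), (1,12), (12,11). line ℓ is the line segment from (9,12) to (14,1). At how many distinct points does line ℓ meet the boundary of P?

2

The segment meets the boundary at (11.045,7.5), (9.345,11.241).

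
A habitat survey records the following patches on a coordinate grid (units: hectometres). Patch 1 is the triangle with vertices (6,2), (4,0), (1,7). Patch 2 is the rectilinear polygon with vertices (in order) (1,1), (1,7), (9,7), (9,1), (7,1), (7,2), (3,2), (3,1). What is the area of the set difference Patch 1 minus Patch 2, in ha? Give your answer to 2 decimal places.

|Patch 1| = 10, |Patch 1∩Patch 2| = 7.1429.
|Patch 1 ∖ Patch 2| = |Patch 1| − |Patch 1∩Patch 2| = 10 − 7.1429 = 2.86.

2.86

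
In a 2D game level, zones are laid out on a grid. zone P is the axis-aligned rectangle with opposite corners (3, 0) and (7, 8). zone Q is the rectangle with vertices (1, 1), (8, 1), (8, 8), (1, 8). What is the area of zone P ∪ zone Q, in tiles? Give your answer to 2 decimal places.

53.00

By inclusion–exclusion:
Individual areas: |zone P| = 32, |zone Q| = 49.
|zone P∩zone Q|: x∈[3,7], y∈[1,8] → 4·7 = 28.
|zone P ∪ zone Q| = 81 − 28 = 53.00.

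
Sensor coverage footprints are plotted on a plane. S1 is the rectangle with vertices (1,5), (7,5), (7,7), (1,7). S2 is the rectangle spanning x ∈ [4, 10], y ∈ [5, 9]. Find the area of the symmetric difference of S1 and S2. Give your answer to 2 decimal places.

|S1∩S2|: x∈[4,7], y∈[5,7] → 3·2 = 6.
|S1 △ S2| = |S1| + |S2| − 2·|S1∩S2| = 12 + 24 − 12 = 24.00.

24.00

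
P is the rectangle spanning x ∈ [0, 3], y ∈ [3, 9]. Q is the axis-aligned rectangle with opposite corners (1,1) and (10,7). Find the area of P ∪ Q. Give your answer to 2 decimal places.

64.00

By inclusion–exclusion:
Individual areas: |P| = 18, |Q| = 54.
|P∩Q|: x∈[1,3], y∈[3,7] → 2·4 = 8.
|P ∪ Q| = 72 − 8 = 64.00.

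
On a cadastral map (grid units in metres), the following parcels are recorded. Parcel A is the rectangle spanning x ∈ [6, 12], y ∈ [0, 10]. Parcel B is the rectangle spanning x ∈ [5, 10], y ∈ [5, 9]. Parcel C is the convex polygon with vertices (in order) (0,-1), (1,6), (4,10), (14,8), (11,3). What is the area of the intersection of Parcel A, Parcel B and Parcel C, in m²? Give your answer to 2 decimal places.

The intersection is the polygon with vertices (9,9), (10,8.8), (10,5), (6,5), (6,9).
By the shoelace formula its area is 15.90.

15.90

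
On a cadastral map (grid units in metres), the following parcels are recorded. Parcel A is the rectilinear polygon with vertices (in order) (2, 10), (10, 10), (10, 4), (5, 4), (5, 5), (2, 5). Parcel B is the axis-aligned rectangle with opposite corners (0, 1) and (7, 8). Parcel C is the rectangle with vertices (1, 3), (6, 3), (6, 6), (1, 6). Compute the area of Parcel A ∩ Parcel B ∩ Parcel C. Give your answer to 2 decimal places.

The intersection is the polygon with vertices (5,5), (2,5), (2,6), (6,6), (6,4), (5,4).
By the shoelace formula its area is 5.00.

5.00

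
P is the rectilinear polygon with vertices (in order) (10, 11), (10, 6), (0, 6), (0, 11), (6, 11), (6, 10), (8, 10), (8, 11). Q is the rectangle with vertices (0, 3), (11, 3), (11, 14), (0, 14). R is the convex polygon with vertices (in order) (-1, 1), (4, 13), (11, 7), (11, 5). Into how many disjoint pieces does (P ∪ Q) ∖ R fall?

(P ∪ Q) ∖ R splits into 2 disjoint pieces (area 51.2, area 6).

2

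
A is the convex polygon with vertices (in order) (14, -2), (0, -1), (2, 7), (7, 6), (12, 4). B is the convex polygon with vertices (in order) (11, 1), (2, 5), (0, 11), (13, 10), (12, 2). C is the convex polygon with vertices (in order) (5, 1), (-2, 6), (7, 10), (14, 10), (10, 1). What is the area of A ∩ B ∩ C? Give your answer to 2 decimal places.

The intersection is the polygon with vertices (7,6), (11.434,4.226), (10.165,1.371), (2,5), (1.714,5.857), (2,7).
By the shoelace formula its area is 25.90.

25.90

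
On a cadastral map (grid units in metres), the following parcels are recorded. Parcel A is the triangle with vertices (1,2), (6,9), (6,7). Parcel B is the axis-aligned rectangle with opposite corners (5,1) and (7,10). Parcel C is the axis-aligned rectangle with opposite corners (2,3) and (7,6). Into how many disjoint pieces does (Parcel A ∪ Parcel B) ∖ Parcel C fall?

3

(Parcel A ∪ Parcel B) ∖ Parcel C splits into 3 disjoint pieces (area 8.9143, area 4, area 0.2).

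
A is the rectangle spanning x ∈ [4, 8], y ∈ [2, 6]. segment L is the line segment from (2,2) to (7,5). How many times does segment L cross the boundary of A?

1

The segment meets the boundary at (4,3.2).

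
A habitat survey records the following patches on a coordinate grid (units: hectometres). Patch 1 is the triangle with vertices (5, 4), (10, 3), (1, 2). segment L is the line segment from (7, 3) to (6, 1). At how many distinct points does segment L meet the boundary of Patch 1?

1

The segment meets the boundary at (6.824,2.647).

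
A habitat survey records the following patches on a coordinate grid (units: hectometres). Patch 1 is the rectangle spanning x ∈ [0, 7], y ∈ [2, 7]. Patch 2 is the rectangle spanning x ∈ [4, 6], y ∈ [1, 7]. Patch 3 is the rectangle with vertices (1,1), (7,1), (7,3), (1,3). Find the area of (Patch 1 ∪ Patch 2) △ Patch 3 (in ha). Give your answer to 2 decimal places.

|Patch 1 ∪ Patch 2| = 37.
|(Patch 1 ∪ Patch 2) ∩ Patch 3| = 8.
|(Patch 1 ∪ Patch 2) △ Patch 3| = 37 + 12 − 16 = 33.00.

33.00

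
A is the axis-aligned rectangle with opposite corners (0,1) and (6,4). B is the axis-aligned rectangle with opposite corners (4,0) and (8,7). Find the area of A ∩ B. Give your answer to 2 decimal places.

6.00

|A∩B|: x∈[4,6], y∈[1,4] → 2·3 = 6.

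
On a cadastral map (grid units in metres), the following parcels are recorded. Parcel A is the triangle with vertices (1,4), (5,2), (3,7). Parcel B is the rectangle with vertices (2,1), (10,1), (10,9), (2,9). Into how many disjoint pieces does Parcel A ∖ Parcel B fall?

Parcel A ∖ Parcel B is a single connected region.

1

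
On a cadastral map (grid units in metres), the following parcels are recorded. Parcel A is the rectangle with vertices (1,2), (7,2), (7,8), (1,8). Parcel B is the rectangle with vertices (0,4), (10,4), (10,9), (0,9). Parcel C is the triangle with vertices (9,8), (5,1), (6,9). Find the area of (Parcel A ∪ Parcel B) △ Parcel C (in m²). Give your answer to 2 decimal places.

|Parcel A ∪ Parcel B| = 62.
|(Parcel A ∪ Parcel B) ∩ Parcel C| = 12.2768.
|(Parcel A ∪ Parcel B) △ Parcel C| = 62 + 12.5 − 24.5536 = 49.95.

49.95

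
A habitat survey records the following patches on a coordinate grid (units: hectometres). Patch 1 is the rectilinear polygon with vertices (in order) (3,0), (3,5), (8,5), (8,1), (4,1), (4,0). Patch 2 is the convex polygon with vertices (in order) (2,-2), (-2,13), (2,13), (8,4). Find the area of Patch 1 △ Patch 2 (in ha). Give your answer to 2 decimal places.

63.67

|Patch 1| = 21, |Patch 2| = 75, |Patch 1∩Patch 2| = 16.1667.
|Patch 1 △ Patch 2| = |Patch 1| + |Patch 2| − 2·|Patch 1∩Patch 2| = 21 + 75 − 32.3333 = 63.67.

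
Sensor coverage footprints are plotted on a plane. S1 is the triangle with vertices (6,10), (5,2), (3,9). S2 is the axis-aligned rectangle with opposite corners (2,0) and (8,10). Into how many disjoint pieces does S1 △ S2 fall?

S1 △ S2 is a single connected region.

1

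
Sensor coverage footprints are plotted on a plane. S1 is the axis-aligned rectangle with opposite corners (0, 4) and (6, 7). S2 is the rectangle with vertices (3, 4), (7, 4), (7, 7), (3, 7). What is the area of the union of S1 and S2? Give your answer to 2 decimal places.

21.00

By inclusion–exclusion:
Individual areas: |S1| = 18, |S2| = 12.
|S1∩S2|: x∈[3,6], y∈[4,7] → 3·3 = 9.
|S1 ∪ S2| = 30 − 9 = 21.00.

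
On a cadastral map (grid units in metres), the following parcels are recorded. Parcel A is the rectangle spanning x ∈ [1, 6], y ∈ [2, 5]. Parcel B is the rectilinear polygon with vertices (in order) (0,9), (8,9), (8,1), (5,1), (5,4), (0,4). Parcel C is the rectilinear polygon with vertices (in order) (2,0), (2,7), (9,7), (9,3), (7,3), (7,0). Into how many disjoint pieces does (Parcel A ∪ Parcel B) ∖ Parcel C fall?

(Parcel A ∪ Parcel B) ∖ Parcel C splits into 2 disjoint pieces (area 24, area 2).

2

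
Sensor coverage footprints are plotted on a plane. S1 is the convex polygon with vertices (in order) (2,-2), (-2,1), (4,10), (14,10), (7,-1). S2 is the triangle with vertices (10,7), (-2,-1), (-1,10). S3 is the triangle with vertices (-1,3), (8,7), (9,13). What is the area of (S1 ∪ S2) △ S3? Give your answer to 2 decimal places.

113.57

|S1 ∪ S2| = 131.0675.
|(S1 ∪ S2) ∩ S3| = 21.25.
|(S1 ∪ S2) △ S3| = 131.0675 + 25 − 42.5 = 113.57.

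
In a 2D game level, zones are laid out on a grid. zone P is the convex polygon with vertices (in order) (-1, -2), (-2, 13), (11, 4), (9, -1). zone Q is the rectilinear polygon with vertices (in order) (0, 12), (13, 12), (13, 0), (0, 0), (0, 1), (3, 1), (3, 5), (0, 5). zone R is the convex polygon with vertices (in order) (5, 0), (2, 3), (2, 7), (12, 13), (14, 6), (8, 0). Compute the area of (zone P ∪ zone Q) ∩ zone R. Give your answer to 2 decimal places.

The region (zone P ∪ zone Q) ∩ zone R is the polygon with vertices (12.286,12), (13,9.5), (13,5), (8,0), (5,0), (2,3), (2,7), (10.333,12).
By the shoelace formula its area is 93.27.

93.27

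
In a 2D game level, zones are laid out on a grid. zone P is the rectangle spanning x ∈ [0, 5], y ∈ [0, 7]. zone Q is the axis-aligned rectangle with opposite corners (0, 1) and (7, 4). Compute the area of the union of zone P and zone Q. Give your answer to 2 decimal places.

41.00

By inclusion–exclusion:
Individual areas: |zone P| = 35, |zone Q| = 21.
|zone P∩zone Q|: x∈[0,5], y∈[1,4] → 5·3 = 15.
|zone P ∪ zone Q| = 56 − 15 = 41.00.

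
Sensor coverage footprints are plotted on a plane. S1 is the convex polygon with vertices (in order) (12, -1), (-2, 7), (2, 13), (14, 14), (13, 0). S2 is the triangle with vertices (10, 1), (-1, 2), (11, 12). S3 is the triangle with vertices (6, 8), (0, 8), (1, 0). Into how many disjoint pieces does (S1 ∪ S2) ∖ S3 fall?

2

(S1 ∪ S2) ∖ S3 splits into 2 disjoint pieces (area 144.8692, area 1.2965).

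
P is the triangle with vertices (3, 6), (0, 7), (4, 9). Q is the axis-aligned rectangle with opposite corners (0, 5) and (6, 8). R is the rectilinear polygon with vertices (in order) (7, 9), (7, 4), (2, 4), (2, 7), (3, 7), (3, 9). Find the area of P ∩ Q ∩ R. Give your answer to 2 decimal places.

The intersection is the polygon with vertices (3.667,8), (3,6), (2,6.333), (2,7), (3,7), (3,8).
By the shoelace formula its area is 1.50.

1.50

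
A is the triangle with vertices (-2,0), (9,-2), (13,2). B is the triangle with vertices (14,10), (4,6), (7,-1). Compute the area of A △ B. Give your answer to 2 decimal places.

|A| = 26, |B| = 41, |A∩B| = 2.6639.
|A △ B| = |A| + |B| − 2·|A∩B| = 26 + 41 − 5.3277 = 61.67.

61.67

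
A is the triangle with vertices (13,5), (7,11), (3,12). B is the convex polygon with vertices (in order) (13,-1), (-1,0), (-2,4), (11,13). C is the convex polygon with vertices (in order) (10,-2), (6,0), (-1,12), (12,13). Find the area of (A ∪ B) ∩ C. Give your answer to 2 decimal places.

|A ∪ B| = 131.0361.
|(A ∪ B) ∩ C| = 81.01.

81.01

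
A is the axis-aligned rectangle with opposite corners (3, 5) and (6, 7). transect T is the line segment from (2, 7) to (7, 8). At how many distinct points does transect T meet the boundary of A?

0

The segment lies entirely outside A and never meets its boundary.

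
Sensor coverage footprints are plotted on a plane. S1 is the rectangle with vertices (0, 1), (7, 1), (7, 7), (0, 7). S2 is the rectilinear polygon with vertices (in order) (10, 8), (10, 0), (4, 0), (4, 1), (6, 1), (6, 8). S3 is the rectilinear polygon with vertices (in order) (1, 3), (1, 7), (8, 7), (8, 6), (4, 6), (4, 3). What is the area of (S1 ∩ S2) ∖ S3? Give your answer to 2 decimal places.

|S1 ∩ S2| = 6.
|(S1 ∩ S2) ∩ S3| = 1.
|(S1 ∩ S2) ∖ S3| = 6 − 1 = 5.00.

5.00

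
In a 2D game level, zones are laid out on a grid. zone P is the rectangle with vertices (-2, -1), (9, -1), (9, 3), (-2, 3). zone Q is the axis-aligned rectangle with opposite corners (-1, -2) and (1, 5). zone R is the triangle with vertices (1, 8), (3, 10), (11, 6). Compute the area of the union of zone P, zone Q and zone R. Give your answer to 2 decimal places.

By inclusion–exclusion:
Individual areas: |zone P| = 44, |zone Q| = 14, |zone R| = 12.
|zone P∩zone Q|: x∈[-1,1], y∈[-1,3] → 2·4 = 8.
|zone P∩zone R| = 0.
|zone Q∩zone R| = 0.
|zone P∩zone Q∩zone R| = 0.
|zone P ∪ zone Q ∪ zone R| = 70 − 8 + 0 = 62.00.

62.00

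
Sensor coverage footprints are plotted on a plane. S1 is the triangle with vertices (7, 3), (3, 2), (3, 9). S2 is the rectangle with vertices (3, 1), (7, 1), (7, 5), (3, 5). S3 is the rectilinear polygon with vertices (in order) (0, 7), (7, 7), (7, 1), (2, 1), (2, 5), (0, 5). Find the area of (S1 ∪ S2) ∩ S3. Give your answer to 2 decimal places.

|S1 ∪ S2| = 21.3333.
|(S1 ∪ S2) ∩ S3| = 20.00.

20.00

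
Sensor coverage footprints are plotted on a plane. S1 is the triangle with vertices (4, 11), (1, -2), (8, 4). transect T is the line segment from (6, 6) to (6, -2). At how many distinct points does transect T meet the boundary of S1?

The segment meets the boundary at (6,2.286).

1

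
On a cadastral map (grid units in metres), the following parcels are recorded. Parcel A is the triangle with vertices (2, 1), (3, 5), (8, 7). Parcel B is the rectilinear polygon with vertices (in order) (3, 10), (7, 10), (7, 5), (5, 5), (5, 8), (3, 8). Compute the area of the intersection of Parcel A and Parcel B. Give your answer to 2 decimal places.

The intersection is the polygon with vertices (7,6.6), (7,6), (6,5), (5,5), (5,5.8).
By the shoelace formula its area is 1.90.

1.90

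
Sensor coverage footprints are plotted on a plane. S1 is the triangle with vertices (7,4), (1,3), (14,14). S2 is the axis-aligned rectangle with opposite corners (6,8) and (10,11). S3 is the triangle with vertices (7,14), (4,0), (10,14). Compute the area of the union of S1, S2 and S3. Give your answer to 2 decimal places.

By inclusion–exclusion:
Individual areas: |S1| = 26.5, |S2| = 12, |S3| = 21.
|S1∩S2| = 4.0134.
|S1∩S3| = 4.8327.
|S2∩S3| = 5.9167.
|S1∩S2∩S3| = 0.1791.
|S1 ∪ S2 ∪ S3| = 59.5 − 14.7628 + 0.1791 = 44.92.

44.92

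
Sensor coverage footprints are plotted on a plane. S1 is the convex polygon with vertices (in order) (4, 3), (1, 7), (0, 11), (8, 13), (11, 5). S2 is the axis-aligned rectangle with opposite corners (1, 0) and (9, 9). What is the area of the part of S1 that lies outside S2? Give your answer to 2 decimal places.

32.57

|S1| = 71, |S1∩S2| = 38.4286.
|S1 ∖ S2| = |S1| − |S1∩S2| = 71 − 38.4286 = 32.57.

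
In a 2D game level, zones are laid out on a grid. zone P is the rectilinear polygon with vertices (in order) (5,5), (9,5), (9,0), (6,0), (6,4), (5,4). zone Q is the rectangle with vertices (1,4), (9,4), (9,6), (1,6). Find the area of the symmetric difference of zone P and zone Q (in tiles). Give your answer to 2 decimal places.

|zone P| = 16, |zone Q| = 16, |zone P∩zone Q| = 4.
|zone P △ zone Q| = |zone P| + |zone Q| − 2·|zone P∩zone Q| = 16 + 16 − 8 = 24.00.

24.00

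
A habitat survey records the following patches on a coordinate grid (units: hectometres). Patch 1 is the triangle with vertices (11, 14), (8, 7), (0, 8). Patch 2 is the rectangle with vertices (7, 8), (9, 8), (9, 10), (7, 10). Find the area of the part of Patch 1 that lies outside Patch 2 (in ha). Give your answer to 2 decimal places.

|Patch 1| = 29.5, |Patch 1∩Patch 2| = 3.619.
|Patch 1 ∖ Patch 2| = |Patch 1| − |Patch 1∩Patch 2| = 29.5 − 3.619 = 25.88.

25.88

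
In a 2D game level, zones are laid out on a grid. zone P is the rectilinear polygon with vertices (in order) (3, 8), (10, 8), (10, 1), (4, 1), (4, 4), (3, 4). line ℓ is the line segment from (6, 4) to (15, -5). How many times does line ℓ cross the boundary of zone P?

The segment meets the boundary at (9,1).

1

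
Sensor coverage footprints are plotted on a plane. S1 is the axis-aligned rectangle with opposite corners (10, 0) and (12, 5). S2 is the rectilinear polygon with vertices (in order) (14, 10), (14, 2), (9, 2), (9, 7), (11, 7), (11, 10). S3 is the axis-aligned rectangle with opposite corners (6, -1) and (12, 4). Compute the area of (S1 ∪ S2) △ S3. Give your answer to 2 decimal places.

|S1 ∪ S2| = 38.
|(S1 ∪ S2) ∩ S3| = 10.
|(S1 ∪ S2) △ S3| = 38 + 30 − 20 = 48.00.

48.00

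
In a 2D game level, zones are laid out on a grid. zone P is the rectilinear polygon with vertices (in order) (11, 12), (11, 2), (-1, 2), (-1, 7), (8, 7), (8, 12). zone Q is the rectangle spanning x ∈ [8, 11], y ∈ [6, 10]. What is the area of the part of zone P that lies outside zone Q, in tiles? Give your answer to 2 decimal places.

63.00

|zone P| = 75, |zone P∩zone Q| = 12.
|zone P ∖ zone Q| = |zone P| − |zone P∩zone Q| = 75 − 12 = 63.00.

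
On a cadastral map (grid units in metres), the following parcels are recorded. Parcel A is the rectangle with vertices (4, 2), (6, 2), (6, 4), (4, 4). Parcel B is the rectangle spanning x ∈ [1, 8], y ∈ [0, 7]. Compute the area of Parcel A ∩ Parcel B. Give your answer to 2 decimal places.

|Parcel A∩Parcel B|: x∈[4,6], y∈[2,4] → 2·2 = 4.

4.00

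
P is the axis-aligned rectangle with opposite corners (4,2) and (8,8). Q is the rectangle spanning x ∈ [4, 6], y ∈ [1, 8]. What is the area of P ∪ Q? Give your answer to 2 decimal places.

By inclusion–exclusion:
Individual areas: |P| = 24, |Q| = 14.
|P∩Q|: x∈[4,6], y∈[2,8] → 2·6 = 12.
|P ∪ Q| = 38 − 12 = 26.00.

26.00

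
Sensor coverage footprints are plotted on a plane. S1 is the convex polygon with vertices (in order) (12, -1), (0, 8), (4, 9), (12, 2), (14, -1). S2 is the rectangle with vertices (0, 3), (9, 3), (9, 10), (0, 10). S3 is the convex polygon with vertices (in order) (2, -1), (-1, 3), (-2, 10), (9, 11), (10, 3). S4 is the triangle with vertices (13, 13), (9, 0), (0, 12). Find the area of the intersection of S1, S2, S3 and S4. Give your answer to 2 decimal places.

The intersection is the polygon with vertices (9,4.625), (9,3), (6.75,3), (2.526,8.632), (4,9).
By the shoelace formula its area is 15.74.

15.74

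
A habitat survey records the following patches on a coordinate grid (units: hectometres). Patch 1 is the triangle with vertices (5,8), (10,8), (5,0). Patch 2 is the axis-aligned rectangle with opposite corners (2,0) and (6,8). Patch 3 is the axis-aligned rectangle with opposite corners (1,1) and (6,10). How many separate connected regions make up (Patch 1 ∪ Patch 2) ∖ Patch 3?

2

(Patch 1 ∪ Patch 2) ∖ Patch 3 splits into 2 disjoint pieces (area 12.8, area 4).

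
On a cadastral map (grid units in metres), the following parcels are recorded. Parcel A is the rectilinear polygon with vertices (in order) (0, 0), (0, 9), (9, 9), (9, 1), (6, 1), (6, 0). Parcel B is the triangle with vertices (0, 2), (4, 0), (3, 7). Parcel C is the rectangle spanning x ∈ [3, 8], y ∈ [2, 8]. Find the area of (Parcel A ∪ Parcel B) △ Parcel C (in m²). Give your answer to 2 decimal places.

48.00

|Parcel A ∪ Parcel B| = 78.
|(Parcel A ∪ Parcel B) ∩ Parcel C| = 30.
|(Parcel A ∪ Parcel B) △ Parcel C| = 78 + 30 − 60 = 48.00.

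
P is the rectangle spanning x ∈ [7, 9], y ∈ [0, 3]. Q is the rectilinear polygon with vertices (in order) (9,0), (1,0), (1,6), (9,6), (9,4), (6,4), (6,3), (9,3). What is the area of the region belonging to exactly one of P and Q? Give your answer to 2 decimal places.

|P| = 6, |Q| = 45, |P∩Q| = 6.
|P △ Q| = |P| + |Q| − 2·|P∩Q| = 6 + 45 − 12 = 39.00.

39.00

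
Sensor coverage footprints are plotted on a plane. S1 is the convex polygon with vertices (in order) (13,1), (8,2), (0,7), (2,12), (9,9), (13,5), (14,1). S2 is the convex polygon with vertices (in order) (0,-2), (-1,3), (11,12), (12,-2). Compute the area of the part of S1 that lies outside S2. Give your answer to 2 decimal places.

33.98

|S1| = 79, |S1∩S2| = 45.0208.
|S1 ∖ S2| = |S1| − |S1∩S2| = 79 − 45.0208 = 33.98.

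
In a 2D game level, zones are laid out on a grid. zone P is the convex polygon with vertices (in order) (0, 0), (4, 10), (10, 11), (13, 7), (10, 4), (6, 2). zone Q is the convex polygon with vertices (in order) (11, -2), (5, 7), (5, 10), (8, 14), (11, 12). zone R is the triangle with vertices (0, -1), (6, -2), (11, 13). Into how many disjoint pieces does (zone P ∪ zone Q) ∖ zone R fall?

2

(zone P ∪ zone Q) ∖ zone R splits into 2 disjoint pieces (area 38.8208, area 29.5428).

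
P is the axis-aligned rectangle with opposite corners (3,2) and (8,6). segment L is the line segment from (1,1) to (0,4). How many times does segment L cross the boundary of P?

0

The segment lies entirely outside P and never meets its boundary.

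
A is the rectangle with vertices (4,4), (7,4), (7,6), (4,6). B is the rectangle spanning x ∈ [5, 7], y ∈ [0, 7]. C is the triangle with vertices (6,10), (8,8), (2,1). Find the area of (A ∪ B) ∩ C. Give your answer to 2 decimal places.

4.50

The region (A ∪ B) ∩ C is the polygon with vertices (4,4), (4,5.5), (4.222,6), (5,6), (5,7), (7,7), (7,6.833), (4.571,4).
By the shoelace formula its area is 4.50.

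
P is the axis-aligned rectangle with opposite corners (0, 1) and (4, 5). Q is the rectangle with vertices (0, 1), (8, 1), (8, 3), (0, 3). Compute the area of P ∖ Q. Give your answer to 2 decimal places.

|P∩Q|: x∈[0,4], y∈[1,3] → 4·2 = 8.
|P| = 16.
|P ∖ Q| = |P| − |P∩Q| = 16 − 8 = 8.00.

8.00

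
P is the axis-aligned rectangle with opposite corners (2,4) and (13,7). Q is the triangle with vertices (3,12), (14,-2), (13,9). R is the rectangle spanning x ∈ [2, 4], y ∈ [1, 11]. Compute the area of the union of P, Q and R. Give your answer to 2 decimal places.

85.79

By inclusion–exclusion:
Individual areas: |P| = 33, |Q| = 53.5, |R| = 20.
|P∩Q| = 14.6786.
|P∩R|: x∈[2,4], y∈[4,7] → 2·3 = 6.
|Q∩R| = 0.0292.
|P∩Q∩R| = 0.
|P ∪ Q ∪ R| = 106.5 − 20.7078 + 0 = 85.79.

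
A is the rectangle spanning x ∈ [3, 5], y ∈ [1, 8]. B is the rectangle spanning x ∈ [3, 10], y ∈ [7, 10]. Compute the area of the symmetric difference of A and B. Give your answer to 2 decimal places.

31.00

|A∩B|: x∈[3,5], y∈[7,8] → 2·1 = 2.
|A △ B| = |A| + |B| − 2·|A∩B| = 14 + 21 − 4 = 31.00.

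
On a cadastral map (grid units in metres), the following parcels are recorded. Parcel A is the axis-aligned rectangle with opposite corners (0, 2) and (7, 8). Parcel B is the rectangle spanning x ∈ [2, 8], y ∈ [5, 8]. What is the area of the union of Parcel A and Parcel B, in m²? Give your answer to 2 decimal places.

45.00

By inclusion–exclusion:
Individual areas: |Parcel A| = 42, |Parcel B| = 18.
|Parcel A∩Parcel B|: x∈[2,7], y∈[5,8] → 5·3 = 15.
|Parcel A ∪ Parcel B| = 60 − 15 = 45.00.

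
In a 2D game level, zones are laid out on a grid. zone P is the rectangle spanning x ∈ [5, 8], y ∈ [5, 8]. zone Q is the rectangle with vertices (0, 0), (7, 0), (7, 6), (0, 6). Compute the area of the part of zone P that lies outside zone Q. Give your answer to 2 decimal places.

7.00

|zone P∩zone Q|: x∈[5,7], y∈[5,6] → 2·1 = 2.
|zone P| = 9.
|zone P ∖ zone Q| = |zone P| − |zone P∩zone Q| = 9 − 2 = 7.00.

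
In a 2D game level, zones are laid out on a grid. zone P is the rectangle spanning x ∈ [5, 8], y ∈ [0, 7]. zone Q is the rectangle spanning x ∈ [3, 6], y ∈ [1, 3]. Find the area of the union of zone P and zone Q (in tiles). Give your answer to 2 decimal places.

25.00

By inclusion–exclusion:
Individual areas: |zone P| = 21, |zone Q| = 6.
|zone P∩zone Q|: x∈[5,6], y∈[1,3] → 1·2 = 2.
|zone P ∪ zone Q| = 27 − 2 = 25.00.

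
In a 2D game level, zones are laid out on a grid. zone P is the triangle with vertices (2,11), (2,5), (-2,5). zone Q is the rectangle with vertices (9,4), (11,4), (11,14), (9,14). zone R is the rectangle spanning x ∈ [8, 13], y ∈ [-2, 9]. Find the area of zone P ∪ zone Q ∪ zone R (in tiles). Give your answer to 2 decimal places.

77.00

By inclusion–exclusion:
Individual areas: |zone P| = 12, |zone Q| = 20, |zone R| = 55.
|zone P∩zone Q| = 0.
|zone P∩zone R| = 0.
|zone Q∩zone R|: x∈[9,11], y∈[4,9] → 2·5 = 10.
|zone P∩zone Q∩zone R| = 0.
|zone P ∪ zone Q ∪ zone R| = 87 − 10 + 0 = 77.00.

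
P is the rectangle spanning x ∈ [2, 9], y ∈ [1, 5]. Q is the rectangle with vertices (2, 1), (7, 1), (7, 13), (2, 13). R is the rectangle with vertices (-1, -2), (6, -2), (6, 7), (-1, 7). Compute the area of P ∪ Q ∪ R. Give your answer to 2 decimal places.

107.00

By inclusion–exclusion:
Individual areas: |P| = 28, |Q| = 60, |R| = 63.
|P∩Q|: x∈[2,7], y∈[1,5] → 5·4 = 20.
|P∩R|: x∈[2,6], y∈[1,5] → 4·4 = 16.
|Q∩R|: x∈[2,6], y∈[1,7] → 4·6 = 24.
|P∩Q∩R| = 16.
|P ∪ Q ∪ R| = 151 − 60 + 16 = 107.00.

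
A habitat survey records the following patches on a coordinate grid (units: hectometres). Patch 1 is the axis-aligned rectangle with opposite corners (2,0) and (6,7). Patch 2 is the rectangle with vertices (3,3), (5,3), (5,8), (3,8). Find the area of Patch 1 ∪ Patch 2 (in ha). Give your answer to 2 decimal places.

30.00

By inclusion–exclusion:
Individual areas: |Patch 1| = 28, |Patch 2| = 10.
|Patch 1∩Patch 2|: x∈[3,5], y∈[3,7] → 2·4 = 8.
|Patch 1 ∪ Patch 2| = 38 − 8 = 30.00.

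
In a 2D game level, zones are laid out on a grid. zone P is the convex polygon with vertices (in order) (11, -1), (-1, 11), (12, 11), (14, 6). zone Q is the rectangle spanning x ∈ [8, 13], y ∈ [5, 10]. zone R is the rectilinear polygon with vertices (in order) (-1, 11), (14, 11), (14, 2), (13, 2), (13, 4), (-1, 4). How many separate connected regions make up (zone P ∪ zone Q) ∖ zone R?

(zone P ∪ zone Q) ∖ zone R is a single connected region.

1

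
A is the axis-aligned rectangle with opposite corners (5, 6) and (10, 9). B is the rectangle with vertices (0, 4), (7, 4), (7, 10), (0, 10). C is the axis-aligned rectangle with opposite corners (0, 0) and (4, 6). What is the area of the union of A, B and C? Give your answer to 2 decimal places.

67.00

By inclusion–exclusion:
Individual areas: |A| = 15, |B| = 42, |C| = 24.
|A∩B|: x∈[5,7], y∈[6,9] → 2·3 = 6.
|A∩C| = 0 (no overlap).
|B∩C|: x∈[0,4], y∈[4,6] → 4·2 = 8.
|A∩B∩C| = 0.
|A ∪ B ∪ C| = 81 − 14 + 0 = 67.00.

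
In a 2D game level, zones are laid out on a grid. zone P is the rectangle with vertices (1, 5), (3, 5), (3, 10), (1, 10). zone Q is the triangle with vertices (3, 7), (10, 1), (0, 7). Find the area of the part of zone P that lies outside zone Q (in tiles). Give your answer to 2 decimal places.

7.60

|zone P| = 10, |zone P∩zone Q| = 2.4.
|zone P ∖ zone Q| = |zone P| − |zone P∩zone Q| = 10 − 2.4 = 7.60.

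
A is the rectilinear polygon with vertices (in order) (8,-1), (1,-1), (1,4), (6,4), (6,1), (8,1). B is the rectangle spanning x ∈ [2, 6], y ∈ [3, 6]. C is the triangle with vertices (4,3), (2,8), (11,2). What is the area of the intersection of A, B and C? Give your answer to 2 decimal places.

2.20

The intersection is the polygon with vertices (6,3), (4,3), (3.6,4), (6,4).
By the shoelace formula its area is 2.20.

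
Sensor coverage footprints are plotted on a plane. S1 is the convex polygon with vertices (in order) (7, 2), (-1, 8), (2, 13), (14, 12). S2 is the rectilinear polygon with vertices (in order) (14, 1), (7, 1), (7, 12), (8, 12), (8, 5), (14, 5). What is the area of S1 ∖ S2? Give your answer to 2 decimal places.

82.35

|S1| = 92.5, |S1∩S2| = 10.15.
|S1 ∖ S2| = |S1| − |S1∩S2| = 92.5 − 10.15 = 82.35.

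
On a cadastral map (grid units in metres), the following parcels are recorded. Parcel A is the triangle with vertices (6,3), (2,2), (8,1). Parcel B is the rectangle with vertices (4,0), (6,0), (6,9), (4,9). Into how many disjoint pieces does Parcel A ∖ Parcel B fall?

2

Parcel A ∖ Parcel B splits into 2 disjoint pieces (area 0.8333, area 1.6667).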